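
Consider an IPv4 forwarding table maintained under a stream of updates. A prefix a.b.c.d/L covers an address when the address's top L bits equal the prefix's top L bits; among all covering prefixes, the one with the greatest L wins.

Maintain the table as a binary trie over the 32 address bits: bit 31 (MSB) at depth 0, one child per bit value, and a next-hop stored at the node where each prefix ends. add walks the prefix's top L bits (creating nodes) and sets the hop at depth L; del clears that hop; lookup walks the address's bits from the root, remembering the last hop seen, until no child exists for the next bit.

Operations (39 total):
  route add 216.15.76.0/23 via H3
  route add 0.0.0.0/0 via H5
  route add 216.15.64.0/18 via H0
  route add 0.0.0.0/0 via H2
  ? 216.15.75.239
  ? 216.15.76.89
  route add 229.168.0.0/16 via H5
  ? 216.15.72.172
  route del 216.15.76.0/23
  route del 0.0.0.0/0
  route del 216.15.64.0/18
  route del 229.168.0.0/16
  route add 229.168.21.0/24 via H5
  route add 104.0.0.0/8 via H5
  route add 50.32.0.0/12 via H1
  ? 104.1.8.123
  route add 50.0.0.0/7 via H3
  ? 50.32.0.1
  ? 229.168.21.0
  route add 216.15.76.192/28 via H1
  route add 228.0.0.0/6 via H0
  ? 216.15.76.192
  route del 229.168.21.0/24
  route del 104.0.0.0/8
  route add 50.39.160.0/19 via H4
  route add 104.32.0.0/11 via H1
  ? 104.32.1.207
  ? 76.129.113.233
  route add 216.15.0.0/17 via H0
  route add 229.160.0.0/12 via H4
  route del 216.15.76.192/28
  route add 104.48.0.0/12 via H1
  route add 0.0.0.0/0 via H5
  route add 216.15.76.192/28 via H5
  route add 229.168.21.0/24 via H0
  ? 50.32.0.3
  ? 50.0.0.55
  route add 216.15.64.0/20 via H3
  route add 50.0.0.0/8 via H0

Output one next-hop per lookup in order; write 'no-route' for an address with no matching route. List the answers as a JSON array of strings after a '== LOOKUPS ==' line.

Apply in order:
  add 216.15.76.0/23 -> H3 at depth 23
  add 0.0.0.0/0 -> H5 at depth 0
  add 216.15.64.0/18 -> H0 at depth 18
  add 0.0.0.0/0 -> H2 at depth 0
  lookup 216.15.75.239: bits 110110000000111101001 walk d0:H2→d1:-→d2:-→d3:-→d4:-→d5:-→d6:-→d7:-→d8:-→d9:-→d10:-→d11:-→d12:-→d13:-→d14:-→d15:-→d16:-→d17:-→d18:H0→d19:-→d20:-→d21:- -> H0
  lookup 216.15.76.89: bits 11011000000011110100110 walk d0:H2→d1:-→d2:-→d3:-→d4:-→d5:-→d6:-→d7:-→d8:-→d9:-→d10:-→d11:-→d12:-→d13:-→d14:-→d15:-→d16:-→d17:-→d18:H0→d19:-→d20:-→d21:-→d22:-→d23:H3 -> H3
  add 229.168.0.0/16 -> H5 at depth 16
  lookup 216.15.72.172: bits 110110000000111101001 walk d0:H2→d1:-→d2:-→d3:-→d4:-→d5:-→d6:-→d7:-→d8:-→d9:-→d10:-→d11:-→d12:-→d13:-→d14:-→d15:-→d16:-→d17:-→d18:H0→d19:-→d20:-→d21:- -> H0
  - 216.15.76.0/23 clear@23
  - 0.0.0.0/0 clear@0
  - 216.15.64.0/18 clear@18
  - 229.168.0.0/16 clear@16
  add 229.168.21.0/24 -> H5 at depth 24
  add 104.0.0.0/8 -> H5 at depth 8
  add 50.32.0.0/12 -> H1 at depth 12
  lookup 104.1.8.123: bits 01101000 walk d0:-→d1:-→d2:-→d3:-→d4:-→d5:-→d6:-→d7:-→d8:H5 -> H5
  add 50.0.0.0/7 -> H3 at depth 7
  lookup 50.32.0.1: bits 001100100010 walk d0:-→d1:-→d2:-→d3:-→d4:-→d5:-→d6:-→d7:H3→d8:-→d9:-→d10:-→d11:-→d12:H1 -> H1
  lookup 229.168.21.0: bits 111001011010100000010101 walk d0:-→d1:-→d2:-→d3:-→d4:-→d5:-→d6:-→d7:-→d8:-→d9:-→d10:-→d11:-→d12:-→d13:-→d14:-→d15:-→d16:-→d17:-→d18:-→d19:-→d20:-→d21:-→d22:-→d23:-→d24:H5 -> H5
  add 216.15.76.192/28 -> H1 at depth 28
  add 228.0.0.0/6 -> H0 at depth 6
  lookup 216.15.76.192: bits 1101100000001111010011001100 walk d0:-→d1:-→d2:-→d3:-→d4:-→d5:-→d6:-→d7:-→d8:-→d9:-→d10:-→d11:-→d12:-→d13:-→d14:-→d15:-→d16:-→d17:-→d18:-→d19:-→d20:-→d21:-→d22:-→d23:-→d24:-→d25:-→d26:-→d27:-→d28:H1 -> H1
  - 229.168.21.0/24 clear@24
  - 104.0.0.0/8 clear@8
  add 50.39.160.0/19 -> H4 at depth 19
  add 104.32.0.0/11 -> H1 at depth 11
  lookup 104.32.1.207: bits 01101000001 walk d0:-→d1:-→d2:-→d3:-→d4:-→d5:-→d6:-→d7:-→d8:-→d9:-→d10:-→d11:H1 -> H1
  lookup 76.129.113.233: bits 01 walk d0:-→d1:-→d2:- -> no-route
  add 216.15.0.0/17 -> H0 at depth 17
  add 229.160.0.0/12 -> H4 at depth 12
  - 216.15.76.192/28 clear@28
  add 104.48.0.0/12 -> H1 at depth 12
  add 0.0.0.0/0 -> H5 at depth 0
  add 216.15.76.192/28 -> H5 at depth 28
  add 229.168.21.0/24 -> H0 at depth 24
  lookup 50.32.0.3: bits 0011001000100 walk d0:H5→d1:-→d2:-→d3:-→d4:-→d5:-→d6:-→d7:H3→d8:-→d9:-→d10:-→d11:-→d12:H1→d13:- -> H1
  lookup 50.0.0.55: bits 0011001000 walk d0:H5→d1:-→d2:-→d3:-→d4:-→d5:-→d6:-→d7:H3→d8:-→d9:-→d10:- -> H3
  add 216.15.64.0/20 -> H3 at depth 20
  add 50.0.0.0/8 -> H0 at depth 8

== LOOKUPS ==
["H0","H3","H0","H5","H1","H5","H1","H1","no-route","H1","H3"]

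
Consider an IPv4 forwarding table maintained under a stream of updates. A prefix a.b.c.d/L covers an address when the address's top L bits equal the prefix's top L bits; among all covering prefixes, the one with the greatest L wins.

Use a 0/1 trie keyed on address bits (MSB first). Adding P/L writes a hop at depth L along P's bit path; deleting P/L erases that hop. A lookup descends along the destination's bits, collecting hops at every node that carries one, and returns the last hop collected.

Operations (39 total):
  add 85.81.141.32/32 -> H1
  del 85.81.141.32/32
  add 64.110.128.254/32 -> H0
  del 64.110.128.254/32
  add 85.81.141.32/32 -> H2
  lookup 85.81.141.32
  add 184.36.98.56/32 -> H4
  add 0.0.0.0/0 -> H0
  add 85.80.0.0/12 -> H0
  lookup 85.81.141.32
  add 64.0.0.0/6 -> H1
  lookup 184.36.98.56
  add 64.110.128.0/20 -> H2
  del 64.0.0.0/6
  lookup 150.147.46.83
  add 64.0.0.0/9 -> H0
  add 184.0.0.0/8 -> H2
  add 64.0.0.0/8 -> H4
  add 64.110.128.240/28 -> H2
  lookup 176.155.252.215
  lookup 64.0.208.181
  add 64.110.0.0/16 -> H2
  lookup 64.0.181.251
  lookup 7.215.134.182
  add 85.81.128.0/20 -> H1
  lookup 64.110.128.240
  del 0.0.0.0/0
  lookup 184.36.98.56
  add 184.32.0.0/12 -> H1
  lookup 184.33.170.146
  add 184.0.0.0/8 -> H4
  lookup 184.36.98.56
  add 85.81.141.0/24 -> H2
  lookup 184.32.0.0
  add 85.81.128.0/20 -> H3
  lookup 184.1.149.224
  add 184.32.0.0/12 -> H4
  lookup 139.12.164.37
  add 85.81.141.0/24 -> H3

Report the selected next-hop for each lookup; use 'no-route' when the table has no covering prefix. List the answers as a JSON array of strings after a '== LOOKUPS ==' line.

Apply in order:
  + 85.81.141.32/32 (H1) depth=32
  - 85.81.141.32/32 clear@32
  + 64.110.128.254/32 (H0) depth=32
  - 64.110.128.254/32 clear@32
  + 85.81.141.32/32 (H2) depth=32
  Q 85.81.141.32: descend 01010101010100011000110100100000 ; hops seen [H2] ; pick H2
  + 184.36.98.56/32 (H4) depth=32
  + 0.0.0.0/0 (H0) depth=0
  + 85.80.0.0/12 (H0) depth=12
  Q 85.81.141.32: descend 01010101010100011000110100100000 ; hops seen [H0,H0,H2] ; pick H2
  + 64.0.0.0/6 (H1) depth=6
  Q 184.36.98.56: descend 10111000001001000110001000111000 ; hops seen [H0,H4] ; pick H4
  + 64.110.128.0/20 (H2) depth=20
  - 64.0.0.0/6 clear@6
  Q 150.147.46.83: descend 10 ; hops seen [H0] ; pick H0
  + 64.0.0.0/9 (H0) depth=9
  + 184.0.0.0/8 (H2) depth=8
  + 64.0.0.0/8 (H4) depth=8
  + 64.110.128.240/28 (H2) depth=28
  Q 176.155.252.215: descend 1011 ; hops seen [H0] ; pick H0
  Q 64.0.208.181: descend 010000000 ; hops seen [H0,H4,H0] ; pick H0
  + 64.110.0.0/16 (H2) depth=16
  Q 64.0.181.251: descend 010000000 ; hops seen [H0,H4,H0] ; pick H0
  Q 7.215.134.182: descend 0 ; hops seen [H0] ; pick H0
  + 85.81.128.0/20 (H1) depth=20
  Q 64.110.128.240: descend 0100000001101110100000001111 ; hops seen [H0,H4,H0,H2,H2,H2] ; pick H2
  - 0.0.0.0/0 clear@0
  Q 184.36.98.56: descend 10111000001001000110001000111000 ; hops seen [H2,H4] ; pick H4
  + 184.32.0.0/12 (H1) depth=12
  Q 184.33.170.146: descend 1011100000100 ; hops seen [H2,H1] ; pick H1
  + 184.0.0.0/8 (H4) depth=8
  Q 184.36.98.56: descend 10111000001001000110001000111000 ; hops seen [H4,H1,H4] ; pick H4
  + 85.81.141.0/24 (H2) depth=24
  Q 184.32.0.0: descend 1011100000100 ; hops seen [H4,H1] ; pick H1
  + 85.81.128.0/20 (H3) depth=20
  Q 184.1.149.224: descend 1011100000 ; hops seen [H4] ; pick H4
  + 184.32.0.0/12 (H4) depth=12
  Q 139.12.164.37: descend 10 ; hops seen [∅] ; pick no-route
  + 85.81.141.0/24 (H3) depth=24

== LOOKUPS ==
["H2","H2","H4","H0","H0","H0","H0","H0","H2","H4","H1","H4","H1","H4","no-route"]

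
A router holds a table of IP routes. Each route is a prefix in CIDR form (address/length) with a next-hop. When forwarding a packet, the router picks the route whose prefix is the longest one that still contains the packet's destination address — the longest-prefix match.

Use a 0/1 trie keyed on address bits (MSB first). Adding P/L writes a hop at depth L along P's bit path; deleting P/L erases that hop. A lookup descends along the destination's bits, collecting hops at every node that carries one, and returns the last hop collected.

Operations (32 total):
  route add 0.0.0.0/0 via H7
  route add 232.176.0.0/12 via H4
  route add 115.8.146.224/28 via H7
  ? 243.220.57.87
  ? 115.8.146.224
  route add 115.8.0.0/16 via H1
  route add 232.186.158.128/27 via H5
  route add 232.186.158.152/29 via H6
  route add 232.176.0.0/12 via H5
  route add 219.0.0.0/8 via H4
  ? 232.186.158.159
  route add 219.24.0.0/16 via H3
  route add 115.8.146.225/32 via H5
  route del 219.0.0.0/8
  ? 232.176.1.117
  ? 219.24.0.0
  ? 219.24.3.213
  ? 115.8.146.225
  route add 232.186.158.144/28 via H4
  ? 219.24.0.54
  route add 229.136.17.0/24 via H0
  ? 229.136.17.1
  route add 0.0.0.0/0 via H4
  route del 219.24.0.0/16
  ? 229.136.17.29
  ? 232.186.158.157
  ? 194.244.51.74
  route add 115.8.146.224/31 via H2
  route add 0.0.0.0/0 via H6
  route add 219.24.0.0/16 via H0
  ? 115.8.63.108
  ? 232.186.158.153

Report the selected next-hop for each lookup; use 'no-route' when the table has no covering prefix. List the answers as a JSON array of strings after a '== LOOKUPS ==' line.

Process each operation:
  + 0.0.0.0/0 (H7) depth=0
  + 232.176.0.0/12 (H4) depth=12
  + 115.8.146.224/28 (H7) depth=28
  Q 243.220.57.87: descend 111 ; hops seen [H7] ; pick H7
  Q 115.8.146.224: descend 0111001100001000100100101110 ; hops seen [H7,H7] ; pick H7
  + 115.8.0.0/16 (H1) depth=16
  + 232.186.158.128/27 (H5) depth=27
  + 232.186.158.152/29 (H6) depth=29
  + 232.176.0.0/12 (H5) depth=12
  + 219.0.0.0/8 (H4) depth=8
  Q 232.186.158.159: descend 11101000101110101001111010011 ; hops seen [H7,H5,H5,H6] ; pick H6
  + 219.24.0.0/16 (H3) depth=16
  + 115.8.146.225/32 (H5) depth=32
  del 219.0.0.0/8 (clear depth 8)
  Q 232.176.1.117: descend 111010001011 ; hops seen [H7,H5] ; pick H5
  Q 219.24.0.0: descend 1101101100011000 ; hops seen [H7,H3] ; pick H3
  Q 219.24.3.213: descend 1101101100011000 ; hops seen [H7,H3] ; pick H3
  Q 115.8.146.225: descend 01110011000010001001001011100001 ; hops seen [H7,H1,H7,H5] ; pick H5
  + 232.186.158.144/28 (H4) depth=28
  Q 219.24.0.54: descend 1101101100011000 ; hops seen [H7,H3] ; pick H3
  + 229.136.17.0/24 (H0) depth=24
  Q 229.136.17.1: descend 111001011000100000010001 ; hops seen [H7,H0] ; pick H0
  + 0.0.0.0/0 (H4) depth=0
  del 219.24.0.0/16 (clear depth 16)
  Q 229.136.17.29: descend 111001011000100000010001 ; hops seen [H4,H0] ; pick H0
  Q 232.186.158.157: descend 11101000101110101001111010011 ; hops seen [H4,H5,H5,H4,H6] ; pick H6
  Q 194.244.51.74: descend 110 ; hops seen [H4] ; pick H4
  + 115.8.146.224/31 (H2) depth=31
  + 0.0.0.0/0 (H6) depth=0
  + 219.24.0.0/16 (H0) depth=16
  Q 115.8.63.108: descend 0111001100001000 ; hops seen [H6,H1] ; pick H1
  Q 232.186.158.153: descend 11101000101110101001111010011 ; hops seen [H6,H5,H5,H4,H6] ; pick H6

== LOOKUPS ==
["H7","H7","H6","H5","H3","H3","H5","H3","H0","H0","H6","H4","H1","H6"]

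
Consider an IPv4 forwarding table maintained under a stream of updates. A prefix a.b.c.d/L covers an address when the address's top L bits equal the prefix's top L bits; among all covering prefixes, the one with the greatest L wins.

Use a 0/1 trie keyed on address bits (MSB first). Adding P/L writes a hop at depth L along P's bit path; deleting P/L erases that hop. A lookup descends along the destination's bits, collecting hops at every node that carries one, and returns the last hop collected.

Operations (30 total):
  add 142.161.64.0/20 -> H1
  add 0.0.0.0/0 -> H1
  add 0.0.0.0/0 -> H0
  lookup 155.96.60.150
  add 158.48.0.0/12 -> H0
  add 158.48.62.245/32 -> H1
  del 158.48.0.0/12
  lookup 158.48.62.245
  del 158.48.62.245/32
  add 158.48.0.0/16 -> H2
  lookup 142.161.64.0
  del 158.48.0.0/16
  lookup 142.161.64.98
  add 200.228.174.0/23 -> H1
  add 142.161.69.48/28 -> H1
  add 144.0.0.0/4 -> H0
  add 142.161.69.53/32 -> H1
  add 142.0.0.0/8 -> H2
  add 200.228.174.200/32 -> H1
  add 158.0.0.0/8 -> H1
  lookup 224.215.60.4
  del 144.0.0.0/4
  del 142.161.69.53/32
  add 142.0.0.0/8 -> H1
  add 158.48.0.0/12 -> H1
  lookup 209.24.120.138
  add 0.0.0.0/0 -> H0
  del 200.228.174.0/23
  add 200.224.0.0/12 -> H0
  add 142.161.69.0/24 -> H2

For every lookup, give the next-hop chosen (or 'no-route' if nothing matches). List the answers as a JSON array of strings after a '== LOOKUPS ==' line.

Apply in order:
  + 142.161.64.0/20 (H1) depth=20
  + 0.0.0.0/0 (H1) depth=0
  + 0.0.0.0/0 (H0) depth=0
  lookup 155.96.60.150: bits 100 walk d0:H0→d1:-→d2:-→d3:- -> H0
  + 158.48.0.0/12 (H0) depth=12
  + 158.48.62.245/32 (H1) depth=32
  - 158.48.0.0/12 clear@12
  lookup 158.48.62.245: bits 10011110001100000011111011110101 walk d0:H0→d1:-→d2:-→d3:-→d4:-→d5:-→d6:-→d7:-→d8:-→d9:-→d10:-→d11:-→d12:-→d13:-→d14:-→d15:-→d16:-→d17:-→d18:-→d19:-→d20:-→d21:-→d22:-→d23:-→d24:-→d25:-→d26:-→d27:-→d28:-→d29:-→d30:-→d31:-→d32:H1 -> H1
  - 158.48.62.245/32 clear@32
  + 158.48.0.0/16 (H2) depth=16
  lookup 142.161.64.0: bits 10001110101000010100 walk d0:H0→d1:-→d2:-→d3:-→d4:-→d5:-→d6:-→d7:-→d8:-→d9:-→d10:-→d11:-→d12:-→d13:-→d14:-→d15:-→d16:-→d17:-→d18:-→d19:-→d20:H1 -> H1
  - 158.48.0.0/16 clear@16
  lookup 142.161.64.98: bits 10001110101000010100 walk d0:H0→d1:-→d2:-→d3:-→d4:-→d5:-→d6:-→d7:-→d8:-→d9:-→d10:-→d11:-→d12:-→d13:-→d14:-→d15:-→d16:-→d17:-→d18:-→d19:-→d20:H1 -> H1
  + 200.228.174.0/23 (H1) depth=23
  + 142.161.69.48/28 (H1) depth=28
  + 144.0.0.0/4 (H0) depth=4
  + 142.161.69.53/32 (H1) depth=32
  + 142.0.0.0/8 (H2) depth=8
  + 200.228.174.200/32 (H1) depth=32
  + 158.0.0.0/8 (H1) depth=8
  lookup 224.215.60.4: bits 11 walk d0:H0→d1:-→d2:- -> H0
  - 144.0.0.0/4 clear@4
  - 142.161.69.53/32 clear@32
  + 142.0.0.0/8 (H1) depth=8
  + 158.48.0.0/12 (H1) depth=12
  lookup 209.24.120.138: bits 110 walk d0:H0→d1:-→d2:-→d3:- -> H0
  + 0.0.0.0/0 (H0) depth=0
  - 200.228.174.0/23 clear@23
  + 200.224.0.0/12 (H0) depth=12
  + 142.161.69.0/24 (H2) depth=24

== LOOKUPS ==
["H0","H1","H1","H1","H0","H0"]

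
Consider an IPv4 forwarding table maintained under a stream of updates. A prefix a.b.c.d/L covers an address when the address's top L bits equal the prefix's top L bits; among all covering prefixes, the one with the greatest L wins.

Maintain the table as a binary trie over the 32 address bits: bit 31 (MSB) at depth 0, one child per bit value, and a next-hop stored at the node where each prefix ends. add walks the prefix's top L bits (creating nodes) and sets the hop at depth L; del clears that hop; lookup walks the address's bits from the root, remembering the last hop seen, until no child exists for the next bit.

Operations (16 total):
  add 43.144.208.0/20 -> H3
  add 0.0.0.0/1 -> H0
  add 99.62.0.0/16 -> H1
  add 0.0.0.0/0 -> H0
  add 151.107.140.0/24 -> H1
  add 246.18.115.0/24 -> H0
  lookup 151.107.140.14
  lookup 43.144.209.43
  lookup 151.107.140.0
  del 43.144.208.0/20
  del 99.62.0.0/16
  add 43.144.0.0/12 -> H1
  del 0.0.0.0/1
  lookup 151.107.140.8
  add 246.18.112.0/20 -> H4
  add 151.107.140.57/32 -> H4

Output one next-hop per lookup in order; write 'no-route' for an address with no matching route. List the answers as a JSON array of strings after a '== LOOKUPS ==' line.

Apply in order:
  + 43.144.208.0/20 (H3) depth=20
  + 0.0.0.0/1 (H0) depth=1
  + 99.62.0.0/16 (H1) depth=16
  + 0.0.0.0/0 (H0) depth=0
  + 151.107.140.0/24 (H1) depth=24
  + 246.18.115.0/24 (H0) depth=24
  ? 151.107.140.14  path d0:H0→d1:-→d2:-→d3:-→d4:-→d5:-→d6:-→d7:-→d8:-→d9:-→d10:-→d11:-→d12:-→d13:-→d14:-→d15:-→d16:-→d17:-→d18:-→d19:-→d20:-→d21:-→d22:-→d23:-→d24:H1  best=H1
  ? 43.144.209.43  path d0:H0→d1:H0→d2:-→d3:-→d4:-→d5:-→d6:-→d7:-→d8:-→d9:-→d10:-→d11:-→d12:-→d13:-→d14:-→d15:-→d16:-→d17:-→d18:-→d19:-→d20:H3  best=H3
  ? 151.107.140.0  path d0:H0→d1:-→d2:-→d3:-→d4:-→d5:-→d6:-→d7:-→d8:-→d9:-→d10:-→d11:-→d12:-→d13:-→d14:-→d15:-→d16:-→d17:-→d18:-→d19:-→d20:-→d21:-→d22:-→d23:-→d24:H1  best=H1
  - 43.144.208.0/20 clear@20
  - 99.62.0.0/16 clear@16
  + 43.144.0.0/12 (H1) depth=12
  - 0.0.0.0/1 clear@1
  ? 151.107.140.8  path d0:H0→d1:-→d2:-→d3:-→d4:-→d5:-→d6:-→d7:-→d8:-→d9:-→d10:-→d11:-→d12:-→d13:-→d14:-→d15:-→d16:-→d17:-→d18:-→d19:-→d20:-→d21:-→d22:-→d23:-→d24:H1  best=H1
  + 246.18.112.0/20 (H4) depth=20
  + 151.107.140.57/32 (H4) depth=32

== LOOKUPS ==
["H1","H3","H1","H1"]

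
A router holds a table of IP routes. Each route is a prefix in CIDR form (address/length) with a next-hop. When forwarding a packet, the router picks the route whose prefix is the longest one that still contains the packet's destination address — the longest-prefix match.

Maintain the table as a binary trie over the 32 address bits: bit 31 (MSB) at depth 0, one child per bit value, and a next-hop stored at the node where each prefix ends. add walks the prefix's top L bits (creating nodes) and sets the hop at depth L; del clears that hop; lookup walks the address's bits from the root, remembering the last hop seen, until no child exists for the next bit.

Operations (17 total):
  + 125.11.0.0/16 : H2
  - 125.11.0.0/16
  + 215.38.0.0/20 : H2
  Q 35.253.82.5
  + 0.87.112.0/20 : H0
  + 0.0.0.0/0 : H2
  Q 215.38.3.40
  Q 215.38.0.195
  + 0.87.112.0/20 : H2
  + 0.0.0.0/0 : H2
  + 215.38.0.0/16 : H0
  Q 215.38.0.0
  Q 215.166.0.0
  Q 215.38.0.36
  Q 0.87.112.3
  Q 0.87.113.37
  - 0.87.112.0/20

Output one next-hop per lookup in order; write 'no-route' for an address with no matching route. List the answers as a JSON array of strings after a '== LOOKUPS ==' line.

Process each operation:
  + 125.11.0.0/16 (H2) depth=16
  del 125.11.0.0/16 (clear depth 16)
  + 215.38.0.0/20 (H2) depth=20
  lookup 35.253.82.5: bits 0 walk d0:-→d1:- -> no-route
  + 0.87.112.0/20 (H0) depth=20
  + 0.0.0.0/0 (H2) depth=0
  lookup 215.38.3.40: bits 11010111001001100000 walk d0:H2→d1:-→d2:-→d3:-→d4:-→d5:-→d6:-→d7:-→d8:-→d9:-→d10:-→d11:-→d12:-→d13:-→d14:-→d15:-→d16:-→d17:-→d18:-→d19:-→d20:H2 -> H2
  lookup 215.38.0.195: bits 11010111001001100000 walk d0:H2→d1:-→d2:-→d3:-→d4:-→d5:-→d6:-→d7:-→d8:-→d9:-→d10:-→d11:-→d12:-→d13:-→d14:-→d15:-→d16:-→d17:-→d18:-→d19:-→d20:H2 -> H2
  + 0.87.112.0/20 (H2) depth=20
  + 0.0.0.0/0 (H2) depth=0
  + 215.38.0.0/16 (H0) depth=16
  lookup 215.38.0.0: bits 11010111001001100000 walk d0:H2→d1:-→d2:-→d3:-→d4:-→d5:-→d6:-→d7:-→d8:-→d9:-→d10:-→d11:-→d12:-→d13:-→d14:-→d15:-→d16:H0→d17:-→d18:-→d19:-→d20:H2 -> H2
  lookup 215.166.0.0: bits 11010111 walk d0:H2→d1:-→d2:-→d3:-→d4:-→d5:-→d6:-→d7:-→d8:- -> H2
  lookup 215.38.0.36: bits 11010111001001100000 walk d0:H2→d1:-→d2:-→d3:-→d4:-→d5:-→d6:-→d7:-→d8:-→d9:-→d10:-→d11:-→d12:-→d13:-→d14:-→d15:-→d16:H0→d17:-→d18:-→d19:-→d20:H2 -> H2
  lookup 0.87.112.3: bits 00000000010101110111 walk d0:H2→d1:-→d2:-→d3:-→d4:-→d5:-→d6:-→d7:-→d8:-→d9:-→d10:-→d11:-→d12:-→d13:-→d14:-→d15:-→d16:-→d17:-→d18:-→d19:-→d20:H2 -> H2
  lookup 0.87.113.37: bits 00000000010101110111 walk d0:H2→d1:-→d2:-→d3:-→d4:-→d5:-→d6:-→d7:-→d8:-→d9:-→d10:-→d11:-→d12:-→d13:-→d14:-→d15:-→d16:-→d17:-→d18:-→d19:-→d20:H2 -> H2
  del 0.87.112.0/20 (clear depth 20)

== LOOKUPS ==
["no-route","H2","H2","H2","H2","H2","H2","H2"]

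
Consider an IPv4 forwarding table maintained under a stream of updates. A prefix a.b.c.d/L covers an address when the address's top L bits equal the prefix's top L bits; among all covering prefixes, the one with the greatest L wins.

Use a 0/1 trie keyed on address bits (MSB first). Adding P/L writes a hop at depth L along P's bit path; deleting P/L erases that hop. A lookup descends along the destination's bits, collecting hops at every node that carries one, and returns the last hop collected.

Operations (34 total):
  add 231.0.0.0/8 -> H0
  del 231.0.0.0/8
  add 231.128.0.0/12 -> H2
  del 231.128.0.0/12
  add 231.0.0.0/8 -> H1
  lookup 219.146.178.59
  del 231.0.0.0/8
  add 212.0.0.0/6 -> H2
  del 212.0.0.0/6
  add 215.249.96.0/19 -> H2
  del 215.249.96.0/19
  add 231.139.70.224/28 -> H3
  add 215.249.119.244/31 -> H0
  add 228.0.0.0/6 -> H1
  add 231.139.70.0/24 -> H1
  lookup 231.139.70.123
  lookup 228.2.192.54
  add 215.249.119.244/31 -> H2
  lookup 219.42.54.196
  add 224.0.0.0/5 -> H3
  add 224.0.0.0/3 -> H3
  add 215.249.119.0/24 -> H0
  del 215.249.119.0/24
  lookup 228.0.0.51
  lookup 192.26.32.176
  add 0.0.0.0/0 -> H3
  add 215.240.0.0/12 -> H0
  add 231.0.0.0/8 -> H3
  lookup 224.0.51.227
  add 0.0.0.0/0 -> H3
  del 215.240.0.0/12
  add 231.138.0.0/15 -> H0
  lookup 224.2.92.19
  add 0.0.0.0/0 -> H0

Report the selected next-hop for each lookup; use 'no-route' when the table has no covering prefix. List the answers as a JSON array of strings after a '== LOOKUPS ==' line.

Trace:
  + 231.0.0.0/8 (H0) depth=8
  del 231.0.0.0/8 (clear depth 8)
  + 231.128.0.0/12 (H2) depth=12
  del 231.128.0.0/12 (clear depth 12)
  + 231.0.0.0/8 (H1) depth=8
  ? 219.146.178.59  path d0:-→d1:-→d2:-  best=no-route
  del 231.0.0.0/8 (clear depth 8)
  + 212.0.0.0/6 (H2) depth=6
  del 212.0.0.0/6 (clear depth 6)
  + 215.249.96.0/19 (H2) depth=19
  del 215.249.96.0/19 (clear depth 19)
  + 231.139.70.224/28 (H3) depth=28
  + 215.249.119.244/31 (H0) depth=31
  + 228.0.0.0/6 (H1) depth=6
  + 231.139.70.0/24 (H1) depth=24
  ? 231.139.70.123  path d0:-→d1:-→d2:-→d3:-→d4:-→d5:-→d6:H1→d7:-→d8:-→d9:-→d10:-→d11:-→d12:-→d13:-→d14:-→d15:-→d16:-→d17:-→d18:-→d19:-→d20:-→d21:-→d22:-→d23:-→d24:H1  best=H1
  ? 228.2.192.54  path d0:-→d1:-→d2:-→d3:-→d4:-→d5:-→d6:H1  best=H1
  + 215.249.119.244/31 (H2) depth=31
  ? 219.42.54.196  path d0:-→d1:-→d2:-→d3:-→d4:-  best=no-route
  + 224.0.0.0/5 (H3) depth=5
  + 224.0.0.0/3 (H3) depth=3
  + 215.249.119.0/24 (H0) depth=24
  del 215.249.119.0/24 (clear depth 24)
  ? 228.0.0.51  path d0:-→d1:-→d2:-→d3:H3→d4:-→d5:H3→d6:H1  best=H1
  ? 192.26.32.176  path d0:-→d1:-→d2:-→d3:-  best=no-route
  + 0.0.0.0/0 (H3) depth=0
  + 215.240.0.0/12 (H0) depth=12
  + 231.0.0.0/8 (H3) depth=8
  ? 224.0.51.227  path d0:H3→d1:-→d2:-→d3:H3→d4:-→d5:H3  best=H3
  + 0.0.0.0/0 (H3) depth=0
  del 215.240.0.0/12 (clear depth 12)
  + 231.138.0.0/15 (H0) depth=15
  ? 224.2.92.19  path d0:H3→d1:-→d2:-→d3:H3→d4:-→d5:H3  best=H3
  + 0.0.0.0/0 (H0) depth=0

== LOOKUPS ==
["no-route","H1","H1","no-route","H1","no-route","H3","H3"]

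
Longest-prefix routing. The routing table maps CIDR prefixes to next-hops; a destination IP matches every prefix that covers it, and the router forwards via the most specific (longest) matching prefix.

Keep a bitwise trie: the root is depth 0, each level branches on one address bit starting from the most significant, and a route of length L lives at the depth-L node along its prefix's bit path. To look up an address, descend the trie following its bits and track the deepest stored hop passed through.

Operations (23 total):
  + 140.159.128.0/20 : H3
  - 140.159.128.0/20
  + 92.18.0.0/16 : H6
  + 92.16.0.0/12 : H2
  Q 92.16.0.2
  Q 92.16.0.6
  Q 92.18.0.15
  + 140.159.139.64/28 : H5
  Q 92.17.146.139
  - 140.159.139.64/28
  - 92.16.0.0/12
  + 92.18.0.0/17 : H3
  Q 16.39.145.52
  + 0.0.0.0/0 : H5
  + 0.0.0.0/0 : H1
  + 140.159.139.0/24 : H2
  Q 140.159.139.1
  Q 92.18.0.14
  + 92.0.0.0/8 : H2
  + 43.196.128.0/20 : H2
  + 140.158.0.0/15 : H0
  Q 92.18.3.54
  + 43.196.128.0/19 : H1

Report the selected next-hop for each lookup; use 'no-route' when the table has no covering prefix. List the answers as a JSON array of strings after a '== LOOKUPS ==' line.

Trace:
  add 140.159.128.0/20 -> H3 at depth 20
  - 140.159.128.0/20 clear@20
  add 92.18.0.0/16 -> H6 at depth 16
  add 92.16.0.0/12 -> H2 at depth 12
  lookup 92.16.0.2: bits 01011100000100 walk d0:-→d1:-→d2:-→d3:-→d4:-→d5:-→d6:-→d7:-→d8:-→d9:-→d10:-→d11:-→d12:H2→d13:-→d14:- -> H2
  lookup 92.16.0.6: bits 01011100000100 walk d0:-→d1:-→d2:-→d3:-→d4:-→d5:-→d6:-→d7:-→d8:-→d9:-→d10:-→d11:-→d12:H2→d13:-→d14:- -> H2
  lookup 92.18.0.15: bits 0101110000010010 walk d0:-→d1:-→d2:-→d3:-→d4:-→d5:-→d6:-→d7:-→d8:-→d9:-→d10:-→d11:-→d12:H2→d13:-→d14:-→d15:-→d16:H6 -> H6
  add 140.159.139.64/28 -> H5 at depth 28
  lookup 92.17.146.139: bits 01011100000100 walk d0:-→d1:-→d2:-→d3:-→d4:-→d5:-→d6:-→d7:-→d8:-→d9:-→d10:-→d11:-→d12:H2→d13:-→d14:- -> H2
  - 140.159.139.64/28 clear@28
  - 92.16.0.0/12 clear@12
  add 92.18.0.0/17 -> H3 at depth 17
  lookup 16.39.145.52: bits 0 walk d0:-→d1:- -> no-route
  add 0.0.0.0/0 -> H5 at depth 0
  add 0.0.0.0/0 -> H1 at depth 0
  add 140.159.139.0/24 -> H2 at depth 24
  lookup 140.159.139.1: bits 1000110010011111100010110 walk d0:H1→d1:-→d2:-→d3:-→d4:-→d5:-→d6:-→d7:-→d8:-→d9:-→d10:-→d11:-→d12:-→d13:-→d14:-→d15:-→d16:-→d17:-→d18:-→d19:-→d20:-→d21:-→d22:-→d23:-→d24:H2→d25:- -> H2
  lookup 92.18.0.14: bits 01011100000100100 walk d0:H1→d1:-→d2:-→d3:-→d4:-→d5:-→d6:-→d7:-→d8:-→d9:-→d10:-→d11:-→d12:-→d13:-→d14:-→d15:-→d16:H6→d17:H3 -> H3
  add 92.0.0.0/8 -> H2 at depth 8
  add 43.196.128.0/20 -> H2 at depth 20
  add 140.158.0.0/15 -> H0 at depth 15
  lookup 92.18.3.54: bits 01011100000100100 walk d0:H1→d1:-→d2:-→d3:-→d4:-→d5:-→d6:-→d7:-→d8:H2→d9:-→d10:-→d11:-→d12:-→d13:-→d14:-→d15:-→d16:H6→d17:H3 -> H3
  add 43.196.128.0/19 -> H1 at depth 19

== LOOKUPS ==
["H2","H2","H6","H2","no-route","H2","H3","H3"]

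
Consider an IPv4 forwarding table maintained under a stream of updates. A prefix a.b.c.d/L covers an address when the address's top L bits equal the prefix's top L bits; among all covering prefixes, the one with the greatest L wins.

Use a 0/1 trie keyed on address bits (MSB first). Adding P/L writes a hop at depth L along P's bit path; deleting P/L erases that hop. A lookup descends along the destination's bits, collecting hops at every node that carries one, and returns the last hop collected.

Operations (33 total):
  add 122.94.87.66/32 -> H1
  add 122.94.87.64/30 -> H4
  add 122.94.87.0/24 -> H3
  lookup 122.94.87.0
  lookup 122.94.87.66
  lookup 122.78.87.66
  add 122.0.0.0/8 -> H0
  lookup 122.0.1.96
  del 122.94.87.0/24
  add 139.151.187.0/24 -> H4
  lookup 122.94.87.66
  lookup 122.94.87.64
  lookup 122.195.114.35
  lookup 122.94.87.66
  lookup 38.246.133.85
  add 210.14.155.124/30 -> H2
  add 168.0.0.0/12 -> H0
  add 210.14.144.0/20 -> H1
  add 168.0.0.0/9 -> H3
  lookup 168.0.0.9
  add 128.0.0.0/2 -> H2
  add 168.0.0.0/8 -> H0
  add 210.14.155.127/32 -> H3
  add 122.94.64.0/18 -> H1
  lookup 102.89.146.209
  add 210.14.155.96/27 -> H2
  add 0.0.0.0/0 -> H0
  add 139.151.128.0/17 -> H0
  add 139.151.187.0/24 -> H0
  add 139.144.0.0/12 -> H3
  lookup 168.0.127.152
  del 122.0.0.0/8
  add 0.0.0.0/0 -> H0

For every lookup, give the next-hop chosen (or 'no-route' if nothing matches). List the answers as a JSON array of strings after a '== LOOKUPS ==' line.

Apply in order:
  + 122.94.87.66/32 (H1) depth=32
  + 122.94.87.64/30 (H4) depth=30
  + 122.94.87.0/24 (H3) depth=24
  lookup 122.94.87.0: bits 0111101001011110010101110 walk d0:-→d1:-→d2:-→d3:-→d4:-→d5:-→d6:-→d7:-→d8:-→d9:-→d10:-→d11:-→d12:-→d13:-→d14:-→d15:-→d16:-→d17:-→d18:-→d19:-→d20:-→d21:-→d22:-→d23:-→d24:H3→d25:- -> H3
  lookup 122.94.87.66: bits 01111010010111100101011101000010 walk d0:-→d1:-→d2:-→d3:-→d4:-→d5:-→d6:-→d7:-→d8:-→d9:-→d10:-→d11:-→d12:-→d13:-→d14:-→d15:-→d16:-→d17:-→d18:-→d19:-→d20:-→d21:-→d22:-→d23:-→d24:H3→d25:-→d26:-→d27:-→d28:-→d29:-→d30:H4→d31:-→d32:H1 -> H1
  lookup 122.78.87.66: bits 01111010010 walk d0:-→d1:-→d2:-→d3:-→d4:-→d5:-→d6:-→d7:-→d8:-→d9:-→d10:-→d11:- -> no-route
  + 122.0.0.0/8 (H0) depth=8
  lookup 122.0.1.96: bits 011110100 walk d0:-→d1:-→d2:-→d3:-→d4:-→d5:-→d6:-→d7:-→d8:H0→d9:- -> H0
  del 122.94.87.0/24 (clear depth 24)
  + 139.151.187.0/24 (H4) depth=24
  lookup 122.94.87.66: bits 01111010010111100101011101000010 walk d0:-→d1:-→d2:-→d3:-→d4:-→d5:-→d6:-→d7:-→d8:H0→d9:-→d10:-→d11:-→d12:-→d13:-→d14:-→d15:-→d16:-→d17:-→d18:-→d19:-→d20:-→d21:-→d22:-→d23:-→d24:-→d25:-→d26:-→d27:-→d28:-→d29:-→d30:H4→d31:-→d32:H1 -> H1
  lookup 122.94.87.64: bits 011110100101111001010111010000 walk d0:-→d1:-→d2:-→d3:-→d4:-→d5:-→d6:-→d7:-→d8:H0→d9:-→d10:-→d11:-→d12:-→d13:-→d14:-→d15:-→d16:-→d17:-→d18:-→d19:-→d20:-→d21:-→d22:-→d23:-→d24:-→d25:-→d26:-→d27:-→d28:-→d29:-→d30:H4 -> H4
  lookup 122.195.114.35: bits 01111010 walk d0:-→d1:-→d2:-→d3:-→d4:-→d5:-→d6:-→d7:-→d8:H0 -> H0
  lookup 122.94.87.66: bits 01111010010111100101011101000010 walk d0:-→d1:-→d2:-→d3:-→d4:-→d5:-→d6:-→d7:-→d8:H0→d9:-→d10:-→d11:-→d12:-→d13:-→d14:-→d15:-→d16:-→d17:-→d18:-→d19:-→d20:-→d21:-→d22:-→d23:-→d24:-→d25:-→d26:-→d27:-→d28:-→d29:-→d30:H4→d31:-→d32:H1 -> H1
  lookup 38.246.133.85: bits 0 walk d0:-→d1:- -> no-route
  + 210.14.155.124/30 (H2) depth=30
  + 168.0.0.0/12 (H0) depth=12
  + 210.14.144.0/20 (H1) depth=20
  + 168.0.0.0/9 (H3) depth=9
  lookup 168.0.0.9: bits 101010000000 walk d0:-→d1:-→d2:-→d3:-→d4:-→d5:-→d6:-→d7:-→d8:-→d9:H3→d10:-→d11:-→d12:H0 -> H0
  + 128.0.0.0/2 (H2) depth=2
  + 168.0.0.0/8 (H0) depth=8
  + 210.14.155.127/32 (H3) depth=32
  + 122.94.64.0/18 (H1) depth=18
  lookup 102.89.146.209: bits 011 walk d0:-→d1:-→d2:-→d3:- -> no-route
  + 210.14.155.96/27 (H2) depth=27
  + 0.0.0.0/0 (H0) depth=0
  + 139.151.128.0/17 (H0) depth=17
  + 139.151.187.0/24 (H0) depth=24
  + 139.144.0.0/12 (H3) depth=12
  lookup 168.0.127.152: bits 101010000000 walk d0:H0→d1:-→d2:H2→d3:-→d4:-→d5:-→d6:-→d7:-→d8:H0→d9:H3→d10:-→d11:-→d12:H0 -> H0
  del 122.0.0.0/8 (clear depth 8)
  + 0.0.0.0/0 (H0) depth=0

== LOOKUPS ==
["H3","H1","no-route","H0","H1","H4","H0","H1","no-route","H0","no-route","H0"]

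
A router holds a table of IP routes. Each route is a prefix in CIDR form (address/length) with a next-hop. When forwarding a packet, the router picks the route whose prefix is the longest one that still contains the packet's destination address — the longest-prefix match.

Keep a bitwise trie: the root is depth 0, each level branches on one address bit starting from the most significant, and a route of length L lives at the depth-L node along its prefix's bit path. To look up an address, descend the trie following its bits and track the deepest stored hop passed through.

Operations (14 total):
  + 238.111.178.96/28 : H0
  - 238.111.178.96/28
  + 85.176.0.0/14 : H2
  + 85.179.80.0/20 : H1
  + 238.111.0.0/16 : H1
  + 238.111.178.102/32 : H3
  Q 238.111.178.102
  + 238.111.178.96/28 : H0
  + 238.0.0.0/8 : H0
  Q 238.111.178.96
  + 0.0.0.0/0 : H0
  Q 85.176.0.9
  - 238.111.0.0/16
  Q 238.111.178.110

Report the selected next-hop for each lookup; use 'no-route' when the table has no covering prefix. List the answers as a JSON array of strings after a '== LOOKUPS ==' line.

Trace:
  add 238.111.178.96/28 -> H0 at depth 28
  - 238.111.178.96/28 clear@28
  add 85.176.0.0/14 -> H2 at depth 14
  add 85.179.80.0/20 -> H1 at depth 20
  add 238.111.0.0/16 -> H1 at depth 16
  add 238.111.178.102/32 -> H3 at depth 32
  Q 238.111.178.102: descend 11101110011011111011001001100110 ; hops seen [H1,H3] ; pick H3
  add 238.111.178.96/28 -> H0 at depth 28
  add 238.0.0.0/8 -> H0 at depth 8
  Q 238.111.178.96: descend 11101110011011111011001001100 ; hops seen [H0,H1,H0] ; pick H0
  add 0.0.0.0/0 -> H0 at depth 0
  Q 85.176.0.9: descend 01010101101100 ; hops seen [H0,H2] ; pick H2
  - 238.111.0.0/16 clear@16
  Q 238.111.178.110: descend 1110111001101111101100100110 ; hops seen [H0,H0,H0] ; pick H0

== LOOKUPS ==
["H3","H0","H2","H0"]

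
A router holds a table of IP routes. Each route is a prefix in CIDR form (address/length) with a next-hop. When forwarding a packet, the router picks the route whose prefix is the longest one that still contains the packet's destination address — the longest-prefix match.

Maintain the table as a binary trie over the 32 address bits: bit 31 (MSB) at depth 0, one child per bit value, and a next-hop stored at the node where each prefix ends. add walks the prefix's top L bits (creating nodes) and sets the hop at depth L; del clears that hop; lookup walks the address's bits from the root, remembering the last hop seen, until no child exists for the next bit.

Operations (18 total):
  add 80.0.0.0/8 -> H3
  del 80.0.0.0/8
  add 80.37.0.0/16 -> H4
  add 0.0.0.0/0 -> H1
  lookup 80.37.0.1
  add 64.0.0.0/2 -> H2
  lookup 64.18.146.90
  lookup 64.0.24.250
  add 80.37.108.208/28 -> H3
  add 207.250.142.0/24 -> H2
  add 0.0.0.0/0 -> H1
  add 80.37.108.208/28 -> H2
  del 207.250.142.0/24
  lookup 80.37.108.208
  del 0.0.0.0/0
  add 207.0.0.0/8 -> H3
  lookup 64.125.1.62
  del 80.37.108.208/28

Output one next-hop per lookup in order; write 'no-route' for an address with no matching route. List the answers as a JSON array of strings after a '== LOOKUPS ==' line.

Process each operation:
  + 80.0.0.0/8 (H3) depth=8
  - 80.0.0.0/8 clear@8
  + 80.37.0.0/16 (H4) depth=16
  + 0.0.0.0/0 (H1) depth=0
  Q 80.37.0.1: descend 0101000000100101 ; hops seen [H1,H4] ; pick H4
  + 64.0.0.0/2 (H2) depth=2
  Q 64.18.146.90: descend 010 ; hops seen [H1,H2] ; pick H2
  Q 64.0.24.250: descend 010 ; hops seen [H1,H2] ; pick H2
  + 80.37.108.208/28 (H3) depth=28
  + 207.250.142.0/24 (H2) depth=24
  + 0.0.0.0/0 (H1) depth=0
  + 80.37.108.208/28 (H2) depth=28
  - 207.250.142.0/24 clear@24
  Q 80.37.108.208: descend 0101000000100101011011001101 ; hops seen [H1,H2,H4,H2] ; pick H2
  - 0.0.0.0/0 clear@0
  + 207.0.0.0/8 (H3) depth=8
  Q 64.125.1.62: descend 010 ; hops seen [H2] ; pick H2
  - 80.37.108.208/28 clear@28

== LOOKUPS ==
["H4","H2","H2","H2","H2"]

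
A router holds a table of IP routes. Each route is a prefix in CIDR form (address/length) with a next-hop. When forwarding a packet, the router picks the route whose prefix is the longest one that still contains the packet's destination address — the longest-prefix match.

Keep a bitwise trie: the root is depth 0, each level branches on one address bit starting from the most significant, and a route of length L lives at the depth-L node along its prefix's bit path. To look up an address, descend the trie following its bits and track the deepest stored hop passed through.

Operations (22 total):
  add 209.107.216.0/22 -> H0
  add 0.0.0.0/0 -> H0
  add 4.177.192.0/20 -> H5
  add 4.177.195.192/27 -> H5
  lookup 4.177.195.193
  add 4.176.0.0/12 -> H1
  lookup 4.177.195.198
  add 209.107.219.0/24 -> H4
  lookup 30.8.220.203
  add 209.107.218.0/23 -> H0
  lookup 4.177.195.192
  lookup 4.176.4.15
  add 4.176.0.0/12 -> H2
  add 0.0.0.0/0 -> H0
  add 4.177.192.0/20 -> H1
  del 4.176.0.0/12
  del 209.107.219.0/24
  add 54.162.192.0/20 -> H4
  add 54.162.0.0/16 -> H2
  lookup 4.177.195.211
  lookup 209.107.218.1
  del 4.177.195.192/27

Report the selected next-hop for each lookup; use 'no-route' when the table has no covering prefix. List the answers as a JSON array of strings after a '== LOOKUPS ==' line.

Trace:
  + 209.107.216.0/22 (H0) depth=22
  + 0.0.0.0/0 (H0) depth=0
  + 4.177.192.0/20 (H5) depth=20
  + 4.177.195.192/27 (H5) depth=27
  ? 4.177.195.193  path d0:H0→d1:-→d2:-→d3:-→d4:-→d5:-→d6:-→d7:-→d8:-→d9:-→d10:-→d11:-→d12:-→d13:-→d14:-→d15:-→d16:-→d17:-→d18:-→d19:-→d20:H5→d21:-→d22:-→d23:-→d24:-→d25:-→d26:-→d27:H5  best=H5
  + 4.176.0.0/12 (H1) depth=12
  ? 4.177.195.198  path d0:H0→d1:-→d2:-→d3:-→d4:-→d5:-→d6:-→d7:-→d8:-→d9:-→d10:-→d11:-→d12:H1→d13:-→d14:-→d15:-→d16:-→d17:-→d18:-→d19:-→d20:H5→d21:-→d22:-→d23:-→d24:-→d25:-→d26:-→d27:H5  best=H5
  + 209.107.219.0/24 (H4) depth=24
  ? 30.8.220.203  path d0:H0→d1:-→d2:-→d3:-  best=H0
  + 209.107.218.0/23 (H0) depth=23
  ? 4.177.195.192  path d0:H0→d1:-→d2:-→d3:-→d4:-→d5:-→d6:-→d7:-→d8:-→d9:-→d10:-→d11:-→d12:H1→d13:-→d14:-→d15:-→d16:-→d17:-→d18:-→d19:-→d20:H5→d21:-→d22:-→d23:-→d24:-→d25:-→d26:-→d27:H5  best=H5
  ? 4.176.4.15  path d0:H0→d1:-→d2:-→d3:-→d4:-→d5:-→d6:-→d7:-→d8:-→d9:-→d10:-→d11:-→d12:H1→d13:-→d14:-→d15:-  best=H1
  + 4.176.0.0/12 (H2) depth=12
  + 0.0.0.0/0 (H0) depth=0
  + 4.177.192.0/20 (H1) depth=20
  - 4.176.0.0/12 clear@12
  - 209.107.219.0/24 clear@24
  + 54.162.192.0/20 (H4) depth=20
  + 54.162.0.0/16 (H2) depth=16
  ? 4.177.195.211  path d0:H0→d1:-→d2:-→d3:-→d4:-→d5:-→d6:-→d7:-→d8:-→d9:-→d10:-→d11:-→d12:-→d13:-→d14:-→d15:-→d16:-→d17:-→d18:-→d19:-→d20:H1→d21:-→d22:-→d23:-→d24:-→d25:-→d26:-→d27:H5  best=H5
  ? 209.107.218.1  path d0:H0→d1:-→d2:-→d3:-→d4:-→d5:-→d6:-→d7:-→d8:-→d9:-→d10:-→d11:-→d12:-→d13:-→d14:-→d15:-→d16:-→d17:-→d18:-→d19:-→d20:-→d21:-→d22:H0→d23:H0  best=H0
  - 4.177.195.192/27 clear@27

== LOOKUPS ==
["H5","H5","H0","H5","H1","H5","H0"]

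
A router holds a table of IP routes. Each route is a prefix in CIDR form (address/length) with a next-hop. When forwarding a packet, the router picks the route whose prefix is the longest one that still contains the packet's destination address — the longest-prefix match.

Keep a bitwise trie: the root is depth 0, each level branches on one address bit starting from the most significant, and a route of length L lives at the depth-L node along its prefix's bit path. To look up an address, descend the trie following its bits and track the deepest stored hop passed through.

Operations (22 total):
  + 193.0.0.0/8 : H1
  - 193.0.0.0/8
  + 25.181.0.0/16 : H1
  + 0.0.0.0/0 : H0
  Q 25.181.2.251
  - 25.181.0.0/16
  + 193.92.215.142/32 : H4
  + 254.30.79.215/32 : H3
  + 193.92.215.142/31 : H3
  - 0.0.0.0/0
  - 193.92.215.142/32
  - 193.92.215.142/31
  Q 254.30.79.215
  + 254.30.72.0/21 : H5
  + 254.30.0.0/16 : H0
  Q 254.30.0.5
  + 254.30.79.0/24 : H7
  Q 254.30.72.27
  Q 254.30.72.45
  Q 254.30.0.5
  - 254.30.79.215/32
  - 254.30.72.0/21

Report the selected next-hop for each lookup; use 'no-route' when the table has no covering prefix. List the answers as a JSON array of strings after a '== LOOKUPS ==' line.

Process each operation:
  add 193.0.0.0/8 -> H1 at depth 8
  del 193.0.0.0/8 (clear depth 8)
  add 25.181.0.0/16 -> H1 at depth 16
  add 0.0.0.0/0 -> H0 at depth 0
  Q 25.181.2.251: descend 0001100110110101 ; hops seen [H0,H1] ; pick H1
  del 25.181.0.0/16 (clear depth 16)
  add 193.92.215.142/32 -> H4 at depth 32
  add 254.30.79.215/32 -> H3 at depth 32
  add 193.92.215.142/31 -> H3 at depth 31
  del 0.0.0.0/0 (clear depth 0)
  del 193.92.215.142/32 (clear depth 32)
  del 193.92.215.142/31 (clear depth 31)
  Q 254.30.79.215: descend 11111110000111100100111111010111 ; hops seen [H3] ; pick H3
  add 254.30.72.0/21 -> H5 at depth 21
  add 254.30.0.0/16 -> H0 at depth 16
  Q 254.30.0.5: descend 11111110000111100 ; hops seen [H0] ; pick H0
  add 254.30.79.0/24 -> H7 at depth 24
  Q 254.30.72.27: descend 111111100001111001001 ; hops seen [H0,H5] ; pick H5
  Q 254.30.72.45: descend 111111100001111001001 ; hops seen [H0,H5] ; pick H5
  Q 254.30.0.5: descend 11111110000111100 ; hops seen [H0] ; pick H0
  del 254.30.79.215/32 (clear depth 32)
  del 254.30.72.0/21 (clear depth 21)

== LOOKUPS ==
["H1","H3","H0","H5","H5","H0"]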